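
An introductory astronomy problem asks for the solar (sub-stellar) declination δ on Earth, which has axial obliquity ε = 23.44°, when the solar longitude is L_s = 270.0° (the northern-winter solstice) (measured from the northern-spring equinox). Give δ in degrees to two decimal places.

δ = -23.44°

sin δ = sin ε · sin L_s = sin 23.44° × sin 270.0° = -0.397789.
δ = arcsin(-0.397789) = -23.44°.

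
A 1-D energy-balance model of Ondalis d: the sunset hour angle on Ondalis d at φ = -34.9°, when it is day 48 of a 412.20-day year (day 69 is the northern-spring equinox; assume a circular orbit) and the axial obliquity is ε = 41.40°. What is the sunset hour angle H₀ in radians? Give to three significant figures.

Solar longitude: λ_s = 360° × (48 − 69)/412.20 = -18.341°, i.e. -18.341° + 360° = 341.659°.
sin δ = sin 41.40° × sin 341.659° = -0.20809, so δ = -12.011°.
cos H₀ = −tan φ · tan δ = −tan(-34.9°) × tan(-12.011°) = -0.1484, so H₀ = 1.7198 rad = 98.54°.

H₀ = 1.72 rad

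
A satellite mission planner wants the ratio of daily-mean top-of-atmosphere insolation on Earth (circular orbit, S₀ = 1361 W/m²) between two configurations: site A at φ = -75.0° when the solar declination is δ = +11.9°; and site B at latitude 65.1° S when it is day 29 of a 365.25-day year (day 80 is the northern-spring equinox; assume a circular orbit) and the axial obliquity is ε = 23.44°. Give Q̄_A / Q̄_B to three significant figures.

Q̄_A / Q̄_B ≈ 0.0254

— Configuration A (φ=-75.0°):
cos H₀ = −tan(-75.0°) tan(+11.900°) = 0.7865, H₀ = 0.6657 rad.
Bracket: H₀ sin φ sin δ + cos φ cos δ sin H₀ = 0.6657×-0.96593×0.20620 + 0.25882×0.97851×0.61763 = -0.132591 + 0.156420 = 0.023829.
Q̄ = (S₀/π) × [bracket] = (1361/π) × 0.023829 = 10.323 W/m².
— Configuration B (φ=-65.1°):
Solar longitude: λ_s = 360° × (29 − 80)/365.25 = -50.267°, i.e. -50.267° + 360° = 309.733°.
sin δ = sin 23.44° × sin 309.733° = -0.30591, so δ = -17.813°.
cos H₀ = −tan(-65.1°) tan(-17.813°) = -0.6922, H₀ = 2.3354 rad.
Bracket: H₀ sin φ sin δ + cos φ cos δ sin H₀ = 2.3354×-0.90704×-0.30591 + 0.42104×0.95206×0.72169 = 0.648010 + 0.289293 = 0.937303.
Q̄ = (S₀/π) × [bracket] = (1361/π) × 0.937303 = 406.06 W/m².
Ratio Q̄_A / Q̄_B = 10.323 / 406.06 = 0.02542.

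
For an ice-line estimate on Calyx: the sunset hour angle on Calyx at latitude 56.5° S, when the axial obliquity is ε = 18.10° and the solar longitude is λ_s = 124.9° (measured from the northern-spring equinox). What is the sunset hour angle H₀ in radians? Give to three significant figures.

H₀ = 1.16 rad

Solar declination: sin δ = sin ε · sin λ_s = sin 18.10° × sin 124.9° = 0.25480, so δ = +14.762°.
cos H₀ = −tan φ · tan δ = −tan(-56.5°) × tan(+14.762°) = 0.3981, so H₀ = 1.1613 rad = 66.54°.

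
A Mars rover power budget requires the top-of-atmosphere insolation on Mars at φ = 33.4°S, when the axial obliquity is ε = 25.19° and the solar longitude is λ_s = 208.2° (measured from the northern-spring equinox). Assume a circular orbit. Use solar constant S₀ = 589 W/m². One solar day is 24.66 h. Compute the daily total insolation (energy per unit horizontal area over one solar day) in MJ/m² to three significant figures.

Solar declination: sin δ = sin ε · sin λ_s = sin 25.19° × sin 208.2° = -0.20113, so δ = -11.603°.
cos H₀ = −tan(-33.4°) tan(-11.603°) = -0.1354, H₀ = 1.7066 rad.
Bracket: H₀ sin φ sin δ + cos φ cos δ sin H₀ = 1.7066×-0.55048×-0.20113 + 0.83485×0.97957×0.99079 = 0.188951 + 0.810262 = 0.999213.
Q̄ = (S₀/π) × [bracket] = (589/π) × 0.999213 = 187.34 W/m².
Daily total = Q̄ × 24.66 h × 3600 s/h = 187.34 × 24.66 × 3600 / 10⁶ = 16.63 MJ/m².

16.6 MJ/m²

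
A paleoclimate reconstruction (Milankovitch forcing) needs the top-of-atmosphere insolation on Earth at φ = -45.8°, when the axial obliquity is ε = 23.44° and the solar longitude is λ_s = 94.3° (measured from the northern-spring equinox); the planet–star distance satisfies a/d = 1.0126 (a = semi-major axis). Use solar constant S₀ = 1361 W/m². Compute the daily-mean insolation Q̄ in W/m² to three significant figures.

Q̄ ≈ 114 W/m²

Solar declination: sin δ = sin ε · sin λ_s = sin 23.44° × sin 94.3° = 0.39667, so δ = +23.370°.
cos H₀ = −tan(-45.8°) tan(+23.370°) = 0.4444, H₀ = 1.1103 rad.
Bracket: H₀ sin φ sin δ + cos φ cos δ sin H₀ = 1.1103×-0.71691×0.39667 + 0.69717×0.91796×0.89585 = -0.315743 + 0.573321 = 0.257578.
Inverse-square distance factor (a/d)² = 1.0126² = 1.025359.
Q̄ = (S₀/π) × 1.025359 × [bracket] = (1361/π) × 1.025359 × 0.257578 = 114.4 W/m².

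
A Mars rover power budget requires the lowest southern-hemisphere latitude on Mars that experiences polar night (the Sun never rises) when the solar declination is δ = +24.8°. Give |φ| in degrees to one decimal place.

Polar night requires cos H₀ = −tan φ tan δ ≥ 1, i.e. tan φ tan δ ≤ −1.
The boundary is |tan φ| · |tan δ| = 1, so |φ| = 90° − |δ| = 90° − 24.8° = 65.2° in the southern hemisphere.

|φ| = 65.2°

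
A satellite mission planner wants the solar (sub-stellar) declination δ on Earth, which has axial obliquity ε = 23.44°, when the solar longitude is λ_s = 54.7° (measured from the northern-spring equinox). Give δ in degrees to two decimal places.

δ = +18.94°

sin δ = sin ε · sin λ_s = sin 23.44° × sin 54.7° = 0.324650.
δ = arcsin(0.324650) = +18.94°.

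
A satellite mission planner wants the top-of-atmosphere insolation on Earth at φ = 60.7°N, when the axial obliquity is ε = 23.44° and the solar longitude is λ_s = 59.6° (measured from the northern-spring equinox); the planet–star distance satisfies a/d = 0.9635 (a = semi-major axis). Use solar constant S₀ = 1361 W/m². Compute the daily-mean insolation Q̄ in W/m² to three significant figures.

Q̄ ≈ 415 W/m²

Solar declination: sin δ = sin ε · sin λ_s = sin 23.44° × sin 59.6° = 0.34310, so δ = +20.066°.
cos H₀ = −tan(+60.7°) tan(+20.066°) = -0.6509, H₀ = 2.2796 rad.
Bracket: H₀ sin φ sin δ + cos φ cos δ sin H₀ = 2.2796×0.87207×0.34310 + 0.48938×0.93930×0.75916 = 0.682073 + 0.348967 = 1.031040.
Inverse-square distance factor (a/d)² = 0.9635² = 0.928332.
Q̄ = (S₀/π) × 0.928332 × [bracket] = (1361/π) × 0.928332 × 1.031040 = 414.7 W/m².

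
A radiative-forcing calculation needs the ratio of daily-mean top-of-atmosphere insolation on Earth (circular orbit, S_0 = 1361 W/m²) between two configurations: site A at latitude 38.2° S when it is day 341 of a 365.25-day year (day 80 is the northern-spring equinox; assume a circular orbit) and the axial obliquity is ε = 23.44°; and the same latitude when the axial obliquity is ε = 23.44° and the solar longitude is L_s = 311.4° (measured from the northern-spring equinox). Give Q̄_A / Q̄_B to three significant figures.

— Configuration A (ϕ=-38.2°):
Solar longitude: L_s = 360° × (341 − 80)/365.25 = 257.248°.
sin δ = sin 23.44° × sin 257.248° = -0.38798, so δ = -22.829°.
cos h₀ = −tan(-38.2°) tan(-22.829°) = -0.3313, h₀ = 1.9084 rad.
Bracket: h₀ sin ϕ sin δ + cos ϕ cos δ sin h₀ = 1.9084×-0.61841×-0.38798 + 0.78586×0.92167×0.94354 = 0.457884 + 0.683409 = 1.141293.
Q̄ = (S_0/π) × [bracket] = (1361/π) × 1.141293 = 494.43 W/m².
— Configuration B (ϕ=-38.2°):
Solar declination: sin δ = sin ε · sin L_s = sin 23.44° × sin 311.4° = -0.29839, so δ = -17.361°.
cos h₀ = −tan(-38.2°) tan(-17.361°) = -0.2460, h₀ = 1.8194 rad.
Bracket: h₀ sin ϕ sin δ + cos ϕ cos δ sin h₀ = 1.8194×-0.61841×-0.29839 + 0.78586×0.95445×0.96927 = 0.335729 + 0.727015 = 1.062744.
Q̄ = (S_0/π) × [bracket] = (1361/π) × 1.062744 = 460.40 W/m².
Ratio Q̄_A / Q̄_B = 494.43 / 460.40 = 1.074.

Q̄_A / Q̄_B ≈ 1.07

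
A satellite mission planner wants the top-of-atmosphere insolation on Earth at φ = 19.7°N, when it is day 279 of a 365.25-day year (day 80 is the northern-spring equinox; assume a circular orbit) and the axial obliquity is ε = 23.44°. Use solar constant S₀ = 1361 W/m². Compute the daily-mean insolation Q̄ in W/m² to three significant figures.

Q̄ ≈ 380 W/m²

Solar longitude: λ_s = 360° × (279 − 80)/365.25 = 196.140°.
sin δ = sin 23.44° × sin 196.140° = -0.11058, so δ = -6.349°.
cos H₀ = −tan(+19.7°) tan(-6.349°) = 0.0398, H₀ = 1.5309 rad.
Bracket: H₀ sin φ sin δ + cos φ cos δ sin H₀ = 1.5309×0.33710×-0.11058 + 0.94147×0.99387×0.99921 = -0.057067 + 0.934960 = 0.877893.
Q̄ = (S₀/π) × [bracket] = (1361/π) × 0.877893 = 380.3 W/m².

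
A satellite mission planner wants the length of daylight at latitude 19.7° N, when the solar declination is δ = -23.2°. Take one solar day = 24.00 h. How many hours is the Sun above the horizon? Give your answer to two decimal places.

10.82 h

cos h₀ = −tan ϕ · tan δ = −tan(+19.7°) × tan(-23.200°) = 0.1535, so h₀ = 1.4167 rad = 81.17°.
Daylight = 2h₀/(2π) × 24.00 h = (1.4167/π) × 24.00 = 10.82 h.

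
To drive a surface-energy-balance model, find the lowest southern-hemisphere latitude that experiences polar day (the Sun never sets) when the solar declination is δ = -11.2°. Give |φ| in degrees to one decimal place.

Polar day requires cos H₀ = −tan φ tan δ ≤ −1, i.e. tan φ tan δ ≥ 1.
The boundary is |tan φ| · |tan δ| = 1, so |φ| = 90° − |δ| = 90° − 11.2° = 78.8° in the southern hemisphere.

|φ| = 78.8°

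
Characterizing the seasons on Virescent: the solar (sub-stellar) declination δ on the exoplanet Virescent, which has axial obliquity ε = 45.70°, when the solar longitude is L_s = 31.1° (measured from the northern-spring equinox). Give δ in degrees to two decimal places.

sin δ = sin ε · sin L_s = sin 45.70° × sin 31.1° = 0.369679.
δ = arcsin(0.369679) = +21.70°.

δ = +21.70°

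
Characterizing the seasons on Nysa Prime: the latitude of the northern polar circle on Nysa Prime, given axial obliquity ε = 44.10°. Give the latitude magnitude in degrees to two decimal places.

45.90°

The polar circle is the lowest latitude that experiences at least one full rotation of continuous daylight at the northern-summer solstice; it lies at |ϕ| = 90° − ε = 90° − 44.10° = 45.90°.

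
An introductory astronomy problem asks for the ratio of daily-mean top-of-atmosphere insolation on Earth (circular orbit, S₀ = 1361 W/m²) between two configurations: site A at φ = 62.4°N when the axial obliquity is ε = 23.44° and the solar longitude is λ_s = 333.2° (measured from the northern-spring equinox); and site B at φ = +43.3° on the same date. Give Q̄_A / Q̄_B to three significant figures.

— Configuration A (φ=+62.4°):
Solar declination: sin δ = sin ε · sin λ_s = sin 23.44° × sin 333.2° = -0.17935, so δ = -10.332°.
cos H₀ = −tan(+62.4°) tan(-10.332°) = 0.3487, H₀ = 1.2146 rad.
Bracket: H₀ sin φ sin δ + cos φ cos δ sin H₀ = 1.2146×0.88620×-0.17935 + 0.46330×0.98378×0.93722 = -0.193048 + 0.427171 = 0.234123.
Q̄ = (S₀/π) × [bracket] = (1361/π) × 0.234123 = 101.43 W/m².
— Configuration B (φ=+43.3°):
cos H₀ = −tan(+43.3°) tan(-10.332°) = 0.1718, H₀ = 1.3981 rad.
Bracket: H₀ sin φ sin δ + cos φ cos δ sin H₀ = 1.3981×0.68582×-0.17935 + 0.72777×0.98378×0.98513 = -0.171969 + 0.705319 = 0.533350.
Q̄ = (S₀/π) × [bracket] = (1361/π) × 0.533350 = 231.06 W/m².
Ratio Q̄_A / Q̄_B = 101.43 / 231.06 = 0.4390.

Q̄_A / Q̄_B ≈ 0.439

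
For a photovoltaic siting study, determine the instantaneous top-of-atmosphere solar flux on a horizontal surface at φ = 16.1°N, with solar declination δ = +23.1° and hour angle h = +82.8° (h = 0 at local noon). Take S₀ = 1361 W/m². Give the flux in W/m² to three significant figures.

cos θ_z = sin φ sin δ + cos φ cos δ cos h = 0.108801 + 0.110763 = 0.219564.
Flux = S₀ · cos θ_z = 1361 × 0.219564 = 298.8 W/m².

299 W/m²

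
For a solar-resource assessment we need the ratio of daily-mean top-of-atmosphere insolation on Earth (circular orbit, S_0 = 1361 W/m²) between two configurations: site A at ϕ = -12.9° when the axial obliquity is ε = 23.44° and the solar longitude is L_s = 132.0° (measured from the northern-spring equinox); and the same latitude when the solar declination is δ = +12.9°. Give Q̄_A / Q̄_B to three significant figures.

— Configuration A (ϕ=-12.9°):
Solar declination: sin δ = sin ε · sin L_s = sin 23.44° × sin 132.0° = 0.29561, so δ = +17.194°.
cos h₀ = −tan(-12.9°) tan(+17.194°) = 0.0709, h₀ = 1.4999 rad.
Bracket: h₀ sin ϕ sin δ + cos ϕ cos δ sin h₀ = 1.4999×-0.22325×0.29561 + 0.97476×0.95531×0.99749 = -0.098986 + 0.928861 = 0.829875.
Q̄ = (S_0/π) × [bracket] = (1361/π) × 0.829875 = 359.52 W/m².
— Configuration B (ϕ=-12.9°):
cos h₀ = −tan(-12.9°) tan(+12.900°) = 0.0525, h₀ = 1.5183 rad.
Bracket: h₀ sin ϕ sin δ + cos ϕ cos δ sin h₀ = 1.5183×-0.22325×0.22325 + 0.97476×0.97476×0.99862 = -0.075673 + 0.948846 = 0.873173.
Q̄ = (S_0/π) × [bracket] = (1361/π) × 0.873173 = 378.28 W/m².
Ratio Q̄_A / Q̄_B = 359.52 / 378.28 = 0.9504.

Q̄_A / Q̄_B ≈ 0.950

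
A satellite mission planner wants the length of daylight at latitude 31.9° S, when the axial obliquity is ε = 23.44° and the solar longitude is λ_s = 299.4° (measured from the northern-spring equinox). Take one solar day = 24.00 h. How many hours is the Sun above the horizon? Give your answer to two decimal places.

Solar declination: sin δ = sin ε · sin λ_s = sin 23.44° × sin 299.4° = -0.34656, so δ = -20.277°.
cos H₀ = −tan φ · tan δ = −tan(-31.9°) × tan(-20.277°) = -0.2300, so H₀ = 1.8028 rad = 103.30°.
Daylight = 2H₀/(2π) × 24.00 h = (1.8028/π) × 24.00 = 13.77 h.

13.77 h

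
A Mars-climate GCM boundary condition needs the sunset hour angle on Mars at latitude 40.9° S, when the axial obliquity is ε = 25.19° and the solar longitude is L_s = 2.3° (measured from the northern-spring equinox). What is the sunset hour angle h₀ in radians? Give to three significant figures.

Solar declination: sin δ = sin ε · sin L_s = sin 25.19° × sin 2.3° = 0.01708, so δ = +0.979°.
cos h₀ = −tan ϕ · tan δ = −tan(-40.9°) × tan(+0.979°) = 0.0148, so h₀ = 1.5560 rad = 89.15°.

h₀ = 1.56 rad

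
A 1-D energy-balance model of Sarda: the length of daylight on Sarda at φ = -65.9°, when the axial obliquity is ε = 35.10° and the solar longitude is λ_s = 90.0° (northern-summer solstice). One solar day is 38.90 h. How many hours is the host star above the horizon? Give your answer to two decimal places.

Solar declination: sin δ = sin ε · sin λ_s = sin 35.10° × sin 90.0° = 0.57501, so δ = +35.100°.
cos H₀ = −tan φ · tan δ = 1.5712 ≥ 1, so the host star never rises (polar night) and H₀ = 0.
Daylight = 2H₀/(2π) × 38.90 h = (0.0000/π) × 38.90 = 0.00 h.

0.00 h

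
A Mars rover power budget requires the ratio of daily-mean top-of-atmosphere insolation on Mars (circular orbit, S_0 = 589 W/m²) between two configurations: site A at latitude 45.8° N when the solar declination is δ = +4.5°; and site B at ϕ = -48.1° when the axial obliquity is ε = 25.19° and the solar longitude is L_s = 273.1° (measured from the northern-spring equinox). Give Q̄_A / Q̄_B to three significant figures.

— Configuration A (ϕ=+45.8°):
cos h₀ = −tan(+45.8°) tan(+4.500°) = -0.0809, h₀ = 1.6518 rad.
Bracket: h₀ sin ϕ sin δ + cos ϕ cos δ sin h₀ = 1.6518×0.71691×0.07846 + 0.69717×0.99692×0.99672 = 0.092912 + 0.692743 = 0.785655.
Q̄ = (S_0/π) × [bracket] = (589/π) × 0.785655 = 147.30 W/m².
— Configuration B (ϕ=-48.1°):
Solar declination: sin δ = sin ε · sin L_s = sin 25.19° × sin 273.1° = -0.42500, so δ = -25.151°.
cos h₀ = −tan(-48.1°) tan(-25.151°) = -0.5233, h₀ = 2.1215 rad.
Bracket: h₀ sin ϕ sin δ + cos ϕ cos δ sin h₀ = 2.1215×-0.74431×-0.42500 + 0.66783×0.90519×0.85216 = 0.671098 + 0.515142 = 1.186240.
Q̄ = (S_0/π) × [bracket] = (589/π) × 1.186240 = 222.40 W/m².
Ratio Q̄_A / Q̄_B = 147.30 / 222.40 = 0.6623.

Q̄_A / Q̄_B ≈ 0.662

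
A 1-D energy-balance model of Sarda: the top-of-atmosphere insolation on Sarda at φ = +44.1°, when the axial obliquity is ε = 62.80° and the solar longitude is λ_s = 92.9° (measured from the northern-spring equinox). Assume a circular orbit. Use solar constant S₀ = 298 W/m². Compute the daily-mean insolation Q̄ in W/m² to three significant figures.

Q̄ ≈ 184 W/m²

Solar declination: sin δ = sin ε · sin λ_s = sin 62.80° × sin 92.9° = 0.88828, so δ = +62.658°.
cos H₀ = −tan(+44.1°) tan(+62.658°) = -1.8741 ≤ −1 ⇒ polar day, H₀ = π.
Bracket: H₀ sin φ sin δ + cos φ cos δ sin H₀ = 3.1416×0.69591×0.88828 + 0.71813×0.45931×0.00000 = 1.942021 + 0.000000 = 1.942021.
Q̄ = (S₀/π) × [bracket] = (298/π) × 1.942021 = 184.2 W/m².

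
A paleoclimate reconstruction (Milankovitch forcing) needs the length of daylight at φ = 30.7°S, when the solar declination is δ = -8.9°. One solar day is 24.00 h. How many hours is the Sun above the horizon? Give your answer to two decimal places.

cos H₀ = −tan φ · tan δ = −tan(-30.7°) × tan(-8.900°) = -0.0930, so H₀ = 1.6639 rad = 95.34°.
Daylight = 2H₀/(2π) × 24.00 h = (1.6639/π) × 24.00 = 12.71 h.

12.71 h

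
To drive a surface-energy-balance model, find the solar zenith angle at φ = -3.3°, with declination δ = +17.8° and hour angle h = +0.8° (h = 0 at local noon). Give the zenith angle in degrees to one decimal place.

cos θ_z = sin φ sin δ + cos φ cos δ cos h = -0.017597 + 0.950458 = 0.932861.
θ_z = arccos(0.932861) = 21.1°.

θ_z = 21.1°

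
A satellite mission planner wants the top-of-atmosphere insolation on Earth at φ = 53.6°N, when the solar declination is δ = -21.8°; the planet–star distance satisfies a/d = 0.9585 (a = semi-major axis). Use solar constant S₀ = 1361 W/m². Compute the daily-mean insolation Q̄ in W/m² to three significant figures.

cos H₀ = −tan(+53.6°) tan(-21.800°) = 0.5425, H₀ = 0.9974 rad.
Bracket: H₀ sin φ sin δ + cos φ cos δ sin H₀ = 0.9974×0.80489×-0.37137 + 0.59342×0.92849×0.84005 = -0.298135 + 0.462855 = 0.164720.
Inverse-square distance factor (a/d)² = 0.9585² = 0.918722.
Q̄ = (S₀/π) × 0.918722 × [bracket] = (1361/π) × 0.918722 × 0.164720 = 65.56 W/m².

Q̄ ≈ 65.6 W/m²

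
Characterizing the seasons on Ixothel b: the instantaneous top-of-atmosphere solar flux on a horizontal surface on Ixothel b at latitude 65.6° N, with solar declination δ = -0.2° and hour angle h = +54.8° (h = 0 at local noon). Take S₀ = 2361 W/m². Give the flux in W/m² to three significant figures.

cos θ_z = sin φ sin δ + cos φ cos δ cos h = -0.003179 + 0.238125 = 0.234946.
Flux = S₀ · cos θ_z = 2361 × 0.234946 = 554.7 W/m².

555 W/m²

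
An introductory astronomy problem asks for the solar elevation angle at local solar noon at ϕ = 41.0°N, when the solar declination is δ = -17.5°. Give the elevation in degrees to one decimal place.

31.5°

At local noon the hour angle is zero, so the zenith angle equals |ϕ − δ| = |+41.0° − (-17.500°)| = 58.500°.
Elevation = 90° − 58.500° = 31.5°.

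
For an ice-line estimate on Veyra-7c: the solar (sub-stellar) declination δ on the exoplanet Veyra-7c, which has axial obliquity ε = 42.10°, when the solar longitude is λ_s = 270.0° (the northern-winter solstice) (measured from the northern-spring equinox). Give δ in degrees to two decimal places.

sin δ = sin ε · sin λ_s = sin 42.10° × sin 270.0° = -0.670427.
δ = arcsin(-0.670427) = -42.10°.

δ = -42.10°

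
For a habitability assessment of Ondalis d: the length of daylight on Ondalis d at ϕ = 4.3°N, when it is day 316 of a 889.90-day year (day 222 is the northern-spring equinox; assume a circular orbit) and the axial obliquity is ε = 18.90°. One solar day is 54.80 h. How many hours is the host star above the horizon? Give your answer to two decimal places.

Solar longitude: L_s = 360° × (316 − 222)/889.90 = 38.027°.
sin δ = sin 18.90° × sin 38.027° = 0.19954, so δ = +11.510°.
cos h₀ = −tan ϕ · tan δ = −tan(+4.3°) × tan(+11.510°) = -0.0153, so h₀ = 1.5861 rad = 90.88°.
Daylight = 2h₀/(2π) × 54.80 h = (1.5861/π) × 54.80 = 27.67 h.

27.67 h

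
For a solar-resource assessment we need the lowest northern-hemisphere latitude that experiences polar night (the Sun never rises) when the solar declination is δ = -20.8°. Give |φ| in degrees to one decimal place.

|φ| = 69.2°

Polar night requires cos H₀ = −tan φ tan δ ≥ 1, i.e. tan φ tan δ ≤ −1.
The boundary is |tan φ| · |tan δ| = 1, so |φ| = 90° − |δ| = 90° − 20.8° = 69.2° in the northern hemisphere.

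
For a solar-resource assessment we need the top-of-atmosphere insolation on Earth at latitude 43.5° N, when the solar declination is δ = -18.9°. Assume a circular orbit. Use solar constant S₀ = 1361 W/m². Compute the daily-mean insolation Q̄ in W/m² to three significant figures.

Q̄ ≈ 161 W/m²

cos H₀ = −tan(+43.5°) tan(-18.900°) = 0.3249, H₀ = 1.2399 rad.
Bracket: H₀ sin φ sin δ + cos φ cos δ sin H₀ = 1.2399×0.68835×-0.32392 + 0.72537×0.94609×0.94575 = -0.276461 + 0.649035 = 0.372574.
Q̄ = (S₀/π) × [bracket] = (1361/π) × 0.372574 = 161.4 W/m².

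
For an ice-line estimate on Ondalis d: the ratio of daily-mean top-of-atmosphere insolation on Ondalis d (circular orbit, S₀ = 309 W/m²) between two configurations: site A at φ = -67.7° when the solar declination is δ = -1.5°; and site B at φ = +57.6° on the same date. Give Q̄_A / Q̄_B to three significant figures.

— Configuration A (φ=-67.7°):
cos H₀ = −tan(-67.7°) tan(-1.500°) = -0.0638, H₀ = 1.6347 rad.
Bracket: H₀ sin φ sin δ + cos φ cos δ sin H₀ = 1.6347×-0.92521×-0.02618 + 0.37946×0.99966×0.99796 = 0.039596 + 0.378557 = 0.418153.
Q̄ = (S₀/π) × [bracket] = (309/π) × 0.418153 = 41.129 W/m².
— Configuration B (φ=+57.6°):
cos H₀ = −tan(+57.6°) tan(-1.500°) = 0.0413, H₀ = 1.5295 rad.
Bracket: H₀ sin φ sin δ + cos φ cos δ sin H₀ = 1.5295×0.84433×-0.02618 + 0.53583×0.99966×0.99915 = -0.033809 + 0.535193 = 0.501384.
Q̄ = (S₀/π) × [bracket] = (309/π) × 0.501384 = 49.315 W/m².
Ratio Q̄_A / Q̄_B = 41.129 / 49.315 = 0.8340.

Q̄_A / Q̄_B ≈ 0.834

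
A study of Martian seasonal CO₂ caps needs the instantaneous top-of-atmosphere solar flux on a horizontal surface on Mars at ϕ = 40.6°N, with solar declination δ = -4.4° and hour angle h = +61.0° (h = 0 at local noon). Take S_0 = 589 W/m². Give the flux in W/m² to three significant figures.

187 W/m²

cos θ_z = sin ϕ sin δ + cos ϕ cos δ cos h = -0.049927 + 0.367017 = 0.317090.
Flux = S_0 · cos θ_z = 589 × 0.317090 = 186.8 W/m².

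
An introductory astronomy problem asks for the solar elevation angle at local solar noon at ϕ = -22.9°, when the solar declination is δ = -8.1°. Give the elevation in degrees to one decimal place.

75.2°

At local noon the hour angle is zero, so the zenith angle equals |ϕ − δ| = |-22.9° − (-8.100°)| = 14.800°.
Elevation = 90° − 14.800° = 75.2°.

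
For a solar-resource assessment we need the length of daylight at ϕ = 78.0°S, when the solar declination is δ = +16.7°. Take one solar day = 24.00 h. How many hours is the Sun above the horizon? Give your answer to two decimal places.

cos h₀ = −tan ϕ · tan δ = 1.4115 ≥ 1, so the Sun never rises (polar night) and h₀ = 0.
Daylight = 2h₀/(2π) × 24.00 h = (0.0000/π) × 24.00 = 0.00 h.

0.00 h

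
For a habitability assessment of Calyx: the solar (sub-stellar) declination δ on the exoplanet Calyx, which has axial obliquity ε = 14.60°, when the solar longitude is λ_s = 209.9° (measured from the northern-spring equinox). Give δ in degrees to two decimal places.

sin δ = sin ε · sin λ_s = sin 14.60° × sin 209.9° = -0.125653.
δ = arcsin(-0.125653) = -7.22°.

δ = -7.22°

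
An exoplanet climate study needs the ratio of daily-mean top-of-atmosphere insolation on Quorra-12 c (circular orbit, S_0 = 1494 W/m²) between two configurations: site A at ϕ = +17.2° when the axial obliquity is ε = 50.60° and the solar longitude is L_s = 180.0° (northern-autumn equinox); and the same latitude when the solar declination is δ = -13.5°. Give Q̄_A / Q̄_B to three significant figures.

— Configuration A (ϕ=+17.2°):
Solar declination: sin δ = sin ε · sin L_s = sin 50.60° × sin 180.0° = 0.00000, so δ = +0.000°.
cos h₀ = −tan(+17.2°) tan(+0.000°) = -0.0000, h₀ = 1.5708 rad.
Bracket: h₀ sin ϕ sin δ + cos ϕ cos δ sin h₀ = 1.5708×0.29571×0.00000 + 0.95528×1.00000×1.00000 = 0.000000 + 0.955280 = 0.955280.
Q̄ = (S_0/π) × [bracket] = (1494/π) × 0.955280 = 454.29 W/m².
— Configuration B (ϕ=+17.2°):
cos h₀ = −tan(+17.2°) tan(-13.500°) = 0.0743, h₀ = 1.4964 rad.
Bracket: h₀ sin ϕ sin δ + cos ϕ cos δ sin h₀ = 1.4964×0.29571×-0.23345 + 0.95528×0.97237×0.99723 = -0.103302 + 0.926313 = 0.823011.
Q̄ = (S_0/π) × [bracket] = (1494/π) × 0.823011 = 391.39 W/m².
Ratio Q̄_A / Q̄_B = 454.29 / 391.39 = 1.161.

Q̄_A / Q̄_B ≈ 1.16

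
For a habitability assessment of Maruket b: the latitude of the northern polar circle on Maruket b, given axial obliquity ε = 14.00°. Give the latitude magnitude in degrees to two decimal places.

The polar circle is the lowest latitude that experiences at least one full rotation of continuous daylight at the northern-summer solstice; it lies at |φ| = 90° − ε = 90° − 14.00° = 76.00°.

76.00°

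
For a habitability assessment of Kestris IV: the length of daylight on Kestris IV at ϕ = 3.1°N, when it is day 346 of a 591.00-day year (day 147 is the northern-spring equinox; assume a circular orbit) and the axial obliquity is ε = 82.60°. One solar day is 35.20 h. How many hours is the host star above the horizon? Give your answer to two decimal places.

18.57 h

Solar longitude: L_s = 360° × (346 − 147)/591.00 = 121.218°.
sin δ = sin 82.60° × sin 121.218° = 0.84808, so δ = +58.003°.
cos h₀ = −tan ϕ · tan δ = −tan(+3.1°) × tan(+58.003°) = -0.0867, so h₀ = 1.6576 rad = 94.97°.
Daylight = 2h₀/(2π) × 35.20 h = (1.6576/π) × 35.20 = 18.57 h.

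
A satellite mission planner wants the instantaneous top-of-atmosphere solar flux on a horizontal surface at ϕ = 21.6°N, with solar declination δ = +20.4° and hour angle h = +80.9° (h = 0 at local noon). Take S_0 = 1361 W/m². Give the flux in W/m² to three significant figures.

362 W/m²

cos θ_z = sin ϕ sin δ + cos ϕ cos δ cos h = 0.128318 + 0.137829 = 0.266147.
Flux = S_0 · cos θ_z = 1361 × 0.266147 = 362.2 W/m².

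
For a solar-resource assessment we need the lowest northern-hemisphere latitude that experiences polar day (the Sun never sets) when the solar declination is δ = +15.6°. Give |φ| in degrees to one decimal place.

Polar day requires cos H₀ = −tan φ tan δ ≤ −1, i.e. tan φ tan δ ≥ 1.
The boundary is |tan φ| · |tan δ| = 1, so |φ| = 90° − |δ| = 90° − 15.6° = 74.4° in the northern hemisphere.

|φ| = 74.4°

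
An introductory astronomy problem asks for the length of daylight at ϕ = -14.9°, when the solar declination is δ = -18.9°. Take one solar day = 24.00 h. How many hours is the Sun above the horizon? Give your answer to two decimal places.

12.70 h

cos h₀ = −tan ϕ · tan δ = −tan(-14.9°) × tan(-18.900°) = -0.0911, so h₀ = 1.6620 rad = 95.23°.
Daylight = 2h₀/(2π) × 24.00 h = (1.6620/π) × 24.00 = 12.70 h.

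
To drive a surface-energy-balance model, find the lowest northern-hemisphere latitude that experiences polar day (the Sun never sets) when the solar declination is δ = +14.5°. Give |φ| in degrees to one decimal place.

Polar day requires cos H₀ = −tan φ tan δ ≤ −1, i.e. tan φ tan δ ≥ 1.
The boundary is |tan φ| · |tan δ| = 1, so |φ| = 90° − |δ| = 90° − 14.5° = 75.5° in the northern hemisphere.

|φ| = 75.5°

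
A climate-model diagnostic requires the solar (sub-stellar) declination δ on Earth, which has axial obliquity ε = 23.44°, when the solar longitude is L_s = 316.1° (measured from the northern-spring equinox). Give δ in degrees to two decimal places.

sin δ = sin ε · sin L_s = sin 23.44° × sin 316.1° = -0.275827.
δ = arcsin(-0.275827) = -16.01°.

δ = -16.01°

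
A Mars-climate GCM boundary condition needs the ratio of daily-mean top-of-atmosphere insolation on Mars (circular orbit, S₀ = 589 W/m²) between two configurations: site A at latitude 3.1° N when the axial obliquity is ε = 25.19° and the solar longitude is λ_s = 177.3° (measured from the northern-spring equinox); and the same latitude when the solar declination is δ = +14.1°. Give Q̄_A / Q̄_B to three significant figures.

— Configuration A (φ=+3.1°):
Solar declination: sin δ = sin ε · sin λ_s = sin 25.19° × sin 177.3° = 0.02005, so δ = +1.149°.
cos H₀ = −tan(+3.1°) tan(+1.149°) = -0.0011, H₀ = 1.5719 rad.
Bracket: H₀ sin φ sin δ + cos φ cos δ sin H₀ = 1.5719×0.05408×0.02005 + 0.99854×0.99980×1.00000 = 0.001704 + 0.998340 = 1.000044.
Q̄ = (S₀/π) × [bracket] = (589/π) × 1.000044 = 187.49 W/m².
— Configuration B (φ=+3.1°):
cos H₀ = −tan(+3.1°) tan(+14.100°) = -0.0136, H₀ = 1.5844 rad.
Bracket: H₀ sin φ sin δ + cos φ cos δ sin H₀ = 1.5844×0.05408×0.24362 + 0.99854×0.96987×0.99991 = 0.020874 + 0.968367 = 0.989241.
Q̄ = (S₀/π) × [bracket] = (589/π) × 0.989241 = 185.47 W/m².
Ratio Q̄_A / Q̄_B = 187.49 / 185.47 = 1.011.

Q̄_A / Q̄_B ≈ 1.01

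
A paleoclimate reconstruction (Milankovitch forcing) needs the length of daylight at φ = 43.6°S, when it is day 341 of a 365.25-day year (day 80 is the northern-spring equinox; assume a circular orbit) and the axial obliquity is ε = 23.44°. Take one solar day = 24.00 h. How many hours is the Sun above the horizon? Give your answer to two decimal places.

Solar longitude: λ_s = 360° × (341 − 80)/365.25 = 257.248°.
sin δ = sin 23.44° × sin 257.248° = -0.38798, so δ = -22.829°.
cos H₀ = −tan φ · tan δ = −tan(-43.6°) × tan(-22.829°) = -0.4009, so H₀ = 1.9833 rad = 113.63°.
Daylight = 2H₀/(2π) × 24.00 h = (1.9833/π) × 24.00 = 15.15 h.

15.15 h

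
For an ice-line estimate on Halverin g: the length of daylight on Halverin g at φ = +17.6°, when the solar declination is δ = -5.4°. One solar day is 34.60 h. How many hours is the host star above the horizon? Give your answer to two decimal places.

16.97 h

cos H₀ = −tan φ · tan δ = −tan(+17.6°) × tan(-5.400°) = 0.0300, so H₀ = 1.5408 rad = 88.28°.
Daylight = 2H₀/(2π) × 34.60 h = (1.5408/π) × 34.60 = 16.97 h.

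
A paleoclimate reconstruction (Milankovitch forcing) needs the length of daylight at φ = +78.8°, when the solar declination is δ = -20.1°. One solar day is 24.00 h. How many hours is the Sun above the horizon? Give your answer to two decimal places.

0.00 h

cos H₀ = −tan φ · tan δ = 1.8482 ≥ 1, so the Sun never rises (polar night) and H₀ = 0.
Daylight = 2H₀/(2π) × 24.00 h = (0.0000/π) × 24.00 = 0.00 h.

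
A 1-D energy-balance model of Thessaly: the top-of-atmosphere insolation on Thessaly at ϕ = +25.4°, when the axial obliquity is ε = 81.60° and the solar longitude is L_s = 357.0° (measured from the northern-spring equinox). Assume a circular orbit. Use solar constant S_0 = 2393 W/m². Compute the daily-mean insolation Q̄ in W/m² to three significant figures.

Q̄ ≈ 661 W/m²

Solar declination: sin δ = sin ε · sin L_s = sin 81.60° × sin 357.0° = -0.05177, so δ = -2.968°.
cos h₀ = −tan(+25.4°) tan(-2.968°) = 0.0246, h₀ = 1.5462 rad.
Bracket: h₀ sin ϕ sin δ + cos ϕ cos δ sin h₀ = 1.5462×0.42894×-0.05177 + 0.90334×0.99866×0.99970 = -0.034335 + 0.901859 = 0.867524.
Q̄ = (S_0/π) × [bracket] = (2393/π) × 0.867524 = 660.8 W/m².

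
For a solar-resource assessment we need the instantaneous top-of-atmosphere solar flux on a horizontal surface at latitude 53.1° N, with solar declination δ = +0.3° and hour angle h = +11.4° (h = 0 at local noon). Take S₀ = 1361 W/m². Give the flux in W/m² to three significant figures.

cos θ_z = sin φ sin δ + cos φ cos δ cos h = 0.004187 + 0.588567 = 0.592754.
Flux = S₀ · cos θ_z = 1361 × 0.592754 = 806.7 W/m².

807 W/m²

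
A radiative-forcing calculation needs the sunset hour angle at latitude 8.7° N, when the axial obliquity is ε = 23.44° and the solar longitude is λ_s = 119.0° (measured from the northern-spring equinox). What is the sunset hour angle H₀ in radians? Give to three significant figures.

Solar declination: sin δ = sin ε · sin λ_s = sin 23.44° × sin 119.0° = 0.34791, so δ = +20.360°.
cos H₀ = −tan φ · tan δ = −tan(+8.7°) × tan(+20.360°) = -0.0568, so H₀ = 1.6276 rad = 93.26°.

H₀ = 1.63 rad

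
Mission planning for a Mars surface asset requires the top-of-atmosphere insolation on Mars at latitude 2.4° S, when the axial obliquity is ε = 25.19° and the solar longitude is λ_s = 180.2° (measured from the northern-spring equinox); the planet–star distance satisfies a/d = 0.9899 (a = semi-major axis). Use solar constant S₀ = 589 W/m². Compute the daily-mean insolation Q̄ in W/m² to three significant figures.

Solar declination: sin δ = sin ε · sin λ_s = sin 25.19° × sin 180.2° = -0.00149, so δ = -0.085°.
cos H₀ = −tan(-2.4°) tan(-0.085°) = -0.0001, H₀ = 1.5709 rad.
Bracket: H₀ sin φ sin δ + cos φ cos δ sin H₀ = 1.5709×-0.04188×-0.00149 + 0.99912×1.00000×1.00000 = 0.000098 + 0.999120 = 0.999218.
Inverse-square distance factor (a/d)² = 0.9899² = 0.979902.
Q̄ = (S₀/π) × 0.979902 × [bracket] = (589/π) × 0.979902 × 0.999218 = 183.6 W/m².

Q̄ ≈ 184 W/m²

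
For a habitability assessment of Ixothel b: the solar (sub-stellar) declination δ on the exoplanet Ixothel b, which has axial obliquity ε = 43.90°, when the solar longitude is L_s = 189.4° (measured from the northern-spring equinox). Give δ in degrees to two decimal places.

sin δ = sin ε · sin L_s = sin 43.90° × sin 189.4° = -0.113251.
δ = arcsin(-0.113251) = -6.50°.

δ = -6.50°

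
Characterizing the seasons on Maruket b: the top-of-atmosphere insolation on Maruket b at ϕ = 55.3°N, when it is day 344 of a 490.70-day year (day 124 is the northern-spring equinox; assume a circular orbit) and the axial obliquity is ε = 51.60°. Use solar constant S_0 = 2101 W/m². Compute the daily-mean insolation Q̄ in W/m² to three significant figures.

Solar longitude: L_s = 360° × (344 − 124)/490.70 = 161.402°.
sin δ = sin 51.60° × sin 161.402° = 0.24994, so δ = +14.474°.
cos h₀ = −tan(+55.3°) tan(+14.474°) = -0.3728, h₀ = 1.9528 rad.
Bracket: h₀ sin ϕ sin δ + cos ϕ cos δ sin h₀ = 1.9528×0.82214×0.24994 + 0.56928×0.96826×0.92792 = 0.401272 + 0.511480 = 0.912752.
Q̄ = (S_0/π) × [bracket] = (2101/π) × 0.912752 = 610.4 W/m².

Q̄ ≈ 610 W/m²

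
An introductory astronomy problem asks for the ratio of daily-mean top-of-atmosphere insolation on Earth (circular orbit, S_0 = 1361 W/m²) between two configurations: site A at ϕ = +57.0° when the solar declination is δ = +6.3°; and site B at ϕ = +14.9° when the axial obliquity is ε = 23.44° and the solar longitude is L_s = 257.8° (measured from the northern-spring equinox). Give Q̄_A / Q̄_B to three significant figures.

— Configuration A (ϕ=+57.0°):
cos h₀ = −tan(+57.0°) tan(+6.300°) = -0.1700, h₀ = 1.7416 rad.
Bracket: h₀ sin ϕ sin δ + cos ϕ cos δ sin h₀ = 1.7416×0.83867×0.10973 + 0.54464×0.99396×0.98544 = 0.160275 + 0.533468 = 0.693743.
Q̄ = (S_0/π) × [bracket] = (1361/π) × 0.693743 = 300.54 W/m².
— Configuration B (ϕ=+14.9°):
Solar declination: sin δ = sin ε · sin L_s = sin 23.44° × sin 257.8° = -0.38880, so δ = -22.880°.
cos h₀ = −tan(+14.9°) tan(-22.880°) = 0.1123, h₀ = 1.4583 rad.
Bracket: h₀ sin ϕ sin δ + cos ϕ cos δ sin h₀ = 1.4583×0.25713×-0.38880 + 0.96638×0.92132×0.99368 = -0.145789 + 0.884718 = 0.738929.
Q̄ = (S_0/π) × [bracket] = (1361/π) × 0.738929 = 320.12 W/m².
Ratio Q̄_A / Q̄_B = 300.54 / 320.12 = 0.9388.

Q̄_A / Q̄_B ≈ 0.939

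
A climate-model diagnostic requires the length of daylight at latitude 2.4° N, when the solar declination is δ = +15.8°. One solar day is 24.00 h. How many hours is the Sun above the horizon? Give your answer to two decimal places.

cos H₀ = −tan φ · tan δ = −tan(+2.4°) × tan(+15.800°) = -0.0119, so H₀ = 1.5827 rad = 90.68°.
Daylight = 2H₀/(2π) × 24.00 h = (1.5827/π) × 24.00 = 12.09 h.

12.09 h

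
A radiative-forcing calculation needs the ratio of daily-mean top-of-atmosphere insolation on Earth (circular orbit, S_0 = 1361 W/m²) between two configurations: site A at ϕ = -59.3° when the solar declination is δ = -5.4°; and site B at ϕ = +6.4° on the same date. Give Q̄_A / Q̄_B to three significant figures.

— Configuration A (ϕ=-59.3°):
cos h₀ = −tan(-59.3°) tan(-5.400°) = -0.1592, h₀ = 1.7307 rad.
Bracket: h₀ sin ϕ sin δ + cos ϕ cos δ sin h₀ = 1.7307×-0.85985×-0.09411 + 0.51054×0.99556×0.98725 = 0.140049 + 0.501793 = 0.641842.
Q̄ = (S_0/π) × [bracket] = (1361/π) × 0.641842 = 278.06 W/m².
— Configuration B (ϕ=+6.4°):
cos h₀ = −tan(+6.4°) tan(-5.400°) = 0.0106, h₀ = 1.5602 rad.
Bracket: h₀ sin ϕ sin δ + cos ϕ cos δ sin h₀ = 1.5602×0.11147×-0.09411 + 0.99377×0.99556×0.99994 = -0.016367 + 0.989298 = 0.972931.
Q̄ = (S_0/π) × [bracket] = (1361/π) × 0.972931 = 421.49 W/m².
Ratio Q̄_A / Q̄_B = 278.06 / 421.49 = 0.6597.

Q̄_A / Q̄_B ≈ 0.660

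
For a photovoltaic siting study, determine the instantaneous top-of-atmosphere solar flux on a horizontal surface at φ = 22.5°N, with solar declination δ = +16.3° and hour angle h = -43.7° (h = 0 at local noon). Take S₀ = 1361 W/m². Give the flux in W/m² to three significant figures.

1.02e+03 W/m²

cos θ_z = sin φ sin δ + cos φ cos δ cos h = 0.107406 + 0.641087 = 0.748493.
Flux = S₀ · cos θ_z = 1361 × 0.748493 = 1019 W/m².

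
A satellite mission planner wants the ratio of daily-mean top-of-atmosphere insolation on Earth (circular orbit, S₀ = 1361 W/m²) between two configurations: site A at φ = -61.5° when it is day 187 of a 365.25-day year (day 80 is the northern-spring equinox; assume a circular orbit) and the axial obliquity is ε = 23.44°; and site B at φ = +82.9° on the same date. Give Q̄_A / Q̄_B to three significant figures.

— Configuration A (φ=-61.5°):
Solar longitude: λ_s = 360° × (187 − 80)/365.25 = 105.462°.
sin δ = sin 23.44° × sin 105.462° = 0.38339, so δ = +22.544°.
cos H₀ = −tan(-61.5°) tan(+22.544°) = 0.7645, H₀ = 0.7005 rad.
Bracket: H₀ sin φ sin δ + cos φ cos δ sin H₀ = 0.7005×-0.87882×0.38339 + 0.47716×0.92359×0.64458 = -0.236020 + 0.284067 = 0.048047.
Q̄ = (S₀/π) × [bracket] = (1361/π) × 0.048047 = 20.815 W/m².
— Configuration B (φ=+82.9°):
cos H₀ = −tan(+82.9°) tan(+22.544°) = -3.3327 ≤ −1 ⇒ polar day, H₀ = π.
Bracket: H₀ sin φ sin δ + cos φ cos δ sin H₀ = 3.1416×0.99233×0.38339 + 0.12360×0.92359×0.00000 = 1.195220 + 0.000000 = 1.195220.
Q̄ = (S₀/π) × [bracket] = (1361/π) × 1.195220 = 517.79 W/m².
Ratio Q̄_A / Q̄_B = 20.815 / 517.79 = 0.04020.

Q̄_A / Q̄_B ≈ 0.0402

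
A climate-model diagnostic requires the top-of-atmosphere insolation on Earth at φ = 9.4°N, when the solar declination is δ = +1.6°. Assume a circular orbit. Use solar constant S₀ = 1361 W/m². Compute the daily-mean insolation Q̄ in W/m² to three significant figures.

cos H₀ = −tan(+9.4°) tan(+1.600°) = -0.0046, H₀ = 1.5754 rad.
Bracket: H₀ sin φ sin δ + cos φ cos δ sin H₀ = 1.5754×0.16333×0.02792 + 0.98657×0.99961×0.99999 = 0.007184 + 0.986175 = 0.993359.
Q̄ = (S₀/π) × [bracket] = (1361/π) × 0.993359 = 430.3 W/m².

Q̄ ≈ 430 W/m²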